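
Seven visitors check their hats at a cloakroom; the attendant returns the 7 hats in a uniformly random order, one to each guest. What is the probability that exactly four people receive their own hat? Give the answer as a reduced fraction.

1/72

Favorable outcomes: C(7,4)·!3 = 35·2 = 70.
Total outcomes: 7! = 5040.
Probability = 70/5040 = 1/72.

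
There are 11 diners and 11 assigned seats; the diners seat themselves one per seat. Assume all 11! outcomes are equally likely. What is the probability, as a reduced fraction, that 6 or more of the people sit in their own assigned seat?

Favorable outcomes: Σ_{i≥6} C(11,i)·!(11-i) = 462·44 + 330·9 + 165·2 + 55·1 + 11·0 + 1·1 = 23684.
Total outcomes: 11! = 39916800.
Probability = 23684/39916800 = 5921/9979200.

5921/9979200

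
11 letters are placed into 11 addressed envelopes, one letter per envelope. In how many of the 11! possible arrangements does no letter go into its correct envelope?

!11 = 11! · Σ_{k=0}^{11} (-1)^k/k!
= 11! - 11!/1! + 11!/2! - 11!/3! + 11!/4! - 11!/5! + 11!/6! - 11!/7! + 11!/8! - 11!/9! + 11!/10! - 11!/11!
= 39916800 - 39916800 + 19958400 - 6652800 + 1663200 - 332640 + 55440 - 7920 + 990 - 110 + 11 - 1
= 14684570

14684570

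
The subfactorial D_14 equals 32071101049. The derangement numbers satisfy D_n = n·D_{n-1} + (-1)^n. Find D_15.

D_15 = 15·32071101049 - 1 = 481066515734.

481066515734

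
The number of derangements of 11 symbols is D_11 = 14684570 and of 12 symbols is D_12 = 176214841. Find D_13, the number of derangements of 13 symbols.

2290792932

D_13 = (13-1)·(D_12 + D_11) = 12·(176214841 + 14684570) = 12·190899411 = 2290792932.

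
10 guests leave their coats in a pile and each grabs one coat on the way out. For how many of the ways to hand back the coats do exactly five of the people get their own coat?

11088

Choose which 5 of the 10 are fixed: C(10,5) = 252.
The other 5 form a derangement: !5 = 44.
Total: 252 × 44 = 11088.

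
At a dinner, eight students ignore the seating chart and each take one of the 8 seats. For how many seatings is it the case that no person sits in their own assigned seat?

By inclusion-exclusion, !8 = Σ (-1)^k · 8!/k! for k=0..8
= 8! - 8!/1! + 8!/2! - 8!/3! + 8!/4! - 8!/5! + 8!/6! - 8!/7! + 8!/8!
= 40320 - 40320 + 20160 - 6720 + 1680 - 336 + 56 - 8 + 1
= 14833

14833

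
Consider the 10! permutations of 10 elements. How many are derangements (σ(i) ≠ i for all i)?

1334961

The subfactorial !10 = [10!/e] (nearest integer).
10! = 3628800, and 3628800/e ≈ 1334960.92, so !10 = 1334961.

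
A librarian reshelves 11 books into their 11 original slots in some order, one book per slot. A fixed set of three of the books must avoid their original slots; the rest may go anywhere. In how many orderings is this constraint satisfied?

30078720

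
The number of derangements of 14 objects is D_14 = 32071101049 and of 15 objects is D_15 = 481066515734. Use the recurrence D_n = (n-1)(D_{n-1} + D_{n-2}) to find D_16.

7697064251745

D_16 = (16-1)·(D_15 + D_14) = 15·(481066515734 + 32071101049) = 15·513137616783 = 7697064251745.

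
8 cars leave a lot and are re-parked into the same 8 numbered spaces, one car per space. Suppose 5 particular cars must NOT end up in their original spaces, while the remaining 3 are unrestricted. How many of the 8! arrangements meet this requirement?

21234

Let A_j be the event that the j-th constrained one is fixed. By inclusion-exclusion over the 5 events:
Σ_{j=0}^{5} (-1)^j C(5,j)(8-j)!
= C(5,0)·8! - C(5,1)·7! + C(5,2)·6! - C(5,3)·5! + C(5,4)·4! - C(5,5)·3!
= 40320 - 25200 + 7200 - 1200 + 120 - 6
= 21234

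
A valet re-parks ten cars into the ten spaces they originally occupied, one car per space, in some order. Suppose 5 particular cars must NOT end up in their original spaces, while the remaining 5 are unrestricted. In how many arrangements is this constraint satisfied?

2170680

Let A_j be the event that the j-th constrained one is fixed. By inclusion-exclusion over the 5 events:
Σ_{j=0}^{5} (-1)^j C(5,j)(10-j)!
= C(5,0)·10! - C(5,1)·9! + C(5,2)·8! - C(5,3)·7! + C(5,4)·6! - C(5,5)·5!
= 3628800 - 1814400 + 403200 - 50400 + 3600 - 120
= 2170680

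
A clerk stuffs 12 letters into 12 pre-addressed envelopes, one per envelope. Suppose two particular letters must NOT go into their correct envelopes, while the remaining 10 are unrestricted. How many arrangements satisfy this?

402796800

Let A_j be the event that the j-th constrained one is fixed. By inclusion-exclusion over the 2 events:
Σ_{j=0}^{2} (-1)^j C(2,j)(12-j)!
= C(2,0)·12! - C(2,1)·11! + C(2,2)·10!
= 479001600 - 79833600 + 3628800
= 402796800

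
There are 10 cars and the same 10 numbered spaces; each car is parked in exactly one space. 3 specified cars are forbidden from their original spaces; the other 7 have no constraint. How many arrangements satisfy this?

Let A_j be the event that the j-th constrained one is fixed. By inclusion-exclusion over the 3 events:
Σ_{j=0}^{3} (-1)^j C(3,j)(10-j)!
= C(3,0)·10! - C(3,1)·9! + C(3,2)·8! - C(3,3)·7!
= 3628800 - 1088640 + 120960 - 5040
= 2656080

2656080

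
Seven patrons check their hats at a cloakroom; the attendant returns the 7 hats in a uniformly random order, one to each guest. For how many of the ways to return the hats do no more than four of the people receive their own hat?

5018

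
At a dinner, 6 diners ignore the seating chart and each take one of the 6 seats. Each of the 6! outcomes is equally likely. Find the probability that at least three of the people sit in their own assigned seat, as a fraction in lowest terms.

Favorable outcomes: Σ_{i≥3} C(6,i)·!(6-i) = 20·2 + 15·1 + 6·0 + 1·1 = 56.
Total outcomes: 6! = 720.
Probability = 56/720 = 7/90.

7/90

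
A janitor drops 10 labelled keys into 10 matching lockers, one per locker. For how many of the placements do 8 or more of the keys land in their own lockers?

# with exactly i fixed is C(10,i)·!(10-i); sum over i=8..10:
  i=8: C(10,8)·!2 = 45·1 = 45
  i=9: C(10,9)·!1 = 10·0 = 0
  i=10: C(10,10)·!0 = 1·1 = 1
Total = 46.

46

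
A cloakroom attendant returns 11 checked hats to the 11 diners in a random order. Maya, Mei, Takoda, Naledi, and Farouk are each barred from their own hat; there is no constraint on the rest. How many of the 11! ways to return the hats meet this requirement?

Inclusion-exclusion on the 5 forbidden self-matches:
Σ_{j=0}^{5} (-1)^j C(5,j)(11-j)!
= C(5,0)·11! - C(5,1)·10! + C(5,2)·9! - C(5,3)·8! + C(5,4)·7! - C(5,5)·6!
= 39916800 - 18144000 + 3628800 - 403200 + 25200 - 720
= 25022880

25022880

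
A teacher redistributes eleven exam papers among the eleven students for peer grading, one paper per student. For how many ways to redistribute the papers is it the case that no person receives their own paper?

Use !n = (n-1)(!(n-1) + !(n-2)).
!11 = 10·(1334961 + 133496) = 10·1468457 = 14684570

14684570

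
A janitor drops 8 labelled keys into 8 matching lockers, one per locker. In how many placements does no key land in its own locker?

By inclusion-exclusion, !8 = Σ (-1)^k · 8!/k! for k=0..8
= 8! - 8!/1! + 8!/2! - 8!/3! + 8!/4! - 8!/5! + 8!/6! - 8!/7! + 8!/8!
= 40320 - 40320 + 20160 - 6720 + 1680 - 336 + 56 - 8 + 1
= 14833

14833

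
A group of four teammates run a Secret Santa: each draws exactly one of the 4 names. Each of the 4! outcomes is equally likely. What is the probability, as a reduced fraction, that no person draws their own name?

3/8

Favorable outcomes: !4 = 9.
Total outcomes: 4! = 24.
Probability = 9/24 = 3/8.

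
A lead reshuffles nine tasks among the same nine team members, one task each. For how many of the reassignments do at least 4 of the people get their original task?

Sum C(9,i)·!(9-i) for i = 4..9:
  i=4: C(9,4)·!5 = 126·44 = 5544
  i=5: C(9,5)·!4 = 126·9 = 1134
  i=6: C(9,6)·!3 = 84·2 = 168
  i=7: C(9,7)·!2 = 36·1 = 36
  i=8: C(9,8)·!1 = 9·0 = 0
  i=9: C(9,9)·!0 = 1·1 = 1
Total = 6883.

6883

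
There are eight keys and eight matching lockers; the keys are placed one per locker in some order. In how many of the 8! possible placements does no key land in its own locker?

14833

Use !n = (n-1)(!(n-1) + !(n-2)).
!8 = 7·(1854 + 265) = 7·2119 = 14833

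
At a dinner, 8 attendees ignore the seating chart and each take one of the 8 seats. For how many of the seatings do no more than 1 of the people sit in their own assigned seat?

29665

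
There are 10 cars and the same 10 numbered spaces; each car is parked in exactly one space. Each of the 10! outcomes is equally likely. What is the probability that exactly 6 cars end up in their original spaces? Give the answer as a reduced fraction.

1/1920

Favorable outcomes: C(10,6)·!4 = 210·9 = 1890.
Total outcomes: 10! = 3628800.
Probability = 1890/3628800 = 1/1920.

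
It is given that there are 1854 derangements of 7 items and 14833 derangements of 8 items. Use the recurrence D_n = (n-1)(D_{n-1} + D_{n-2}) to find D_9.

D_9 = (9-1)·(D_8 + D_7) = 8·(14833 + 1854) = 8·16687 = 133496.

133496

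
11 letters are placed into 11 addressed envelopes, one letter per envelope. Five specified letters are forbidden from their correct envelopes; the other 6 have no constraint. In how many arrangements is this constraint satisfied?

25022880

Inclusion-exclusion on the 5 forbidden self-matches:
Σ_{j=0}^{5} (-1)^j C(5,j)(11-j)!
= C(5,0)·11! - C(5,1)·10! + C(5,2)·9! - C(5,3)·8! + C(5,4)·7! - C(5,5)·6!
= 39916800 - 18144000 + 3628800 - 403200 + 25200 - 720
= 25022880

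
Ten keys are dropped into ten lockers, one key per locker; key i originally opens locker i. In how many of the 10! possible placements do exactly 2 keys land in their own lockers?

667485

Choose which 2 of the 10 are fixed: C(10,2) = 45.
The remaining 8 must be deranged: !8 = 14833.
Total: 45 × 14833 = 667485.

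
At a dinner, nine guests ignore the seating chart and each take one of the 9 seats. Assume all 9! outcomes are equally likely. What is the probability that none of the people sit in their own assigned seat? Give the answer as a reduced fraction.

16687/45360

Favorable outcomes: !9 = 133496.
Total outcomes: 9! = 362880.
Probability = 133496/362880 = 16687/45360.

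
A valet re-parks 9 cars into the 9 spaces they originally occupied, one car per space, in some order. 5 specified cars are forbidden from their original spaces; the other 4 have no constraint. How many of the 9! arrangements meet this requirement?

Inclusion-exclusion on the 5 forbidden self-matches:
Σ_{j=0}^{5} (-1)^j C(5,j)(9-j)!
= C(5,0)·9! - C(5,1)·8! + C(5,2)·7! - C(5,3)·6! + C(5,4)·5! - C(5,5)·4!
= 362880 - 201600 + 50400 - 7200 + 600 - 24
= 205056

205056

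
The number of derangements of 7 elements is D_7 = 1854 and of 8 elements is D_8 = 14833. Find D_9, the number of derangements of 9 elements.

133496

D_9 = (9-1)·(D_8 + D_7) = 8·(14833 + 1854) = 8·16687 = 133496.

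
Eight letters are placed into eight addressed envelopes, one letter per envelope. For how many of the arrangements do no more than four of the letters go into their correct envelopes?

40179

# with exactly i fixed is C(8,i)·!(8-i); sum over i=0..4:
  i=0: C(8,0)·!8 = 1·14833 = 14833
  i=1: C(8,1)·!7 = 8·1854 = 14832
  i=2: C(8,2)·!6 = 28·265 = 7420
  i=3: C(8,3)·!5 = 56·44 = 2464
  i=4: C(8,4)·!4 = 70·9 = 630
Total = 40179.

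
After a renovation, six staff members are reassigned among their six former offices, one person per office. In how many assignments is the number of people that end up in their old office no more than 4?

719

Sum C(6,i)·!(6-i) for i = 0..4:
  i=0: C(6,0)·!6 = 1·265 = 265
  i=1: C(6,1)·!5 = 6·44 = 264
  i=2: C(6,2)·!4 = 15·9 = 135
  i=3: C(6,3)·!3 = 20·2 = 40
  i=4: C(6,4)·!2 = 15·1 = 15
Total = 719.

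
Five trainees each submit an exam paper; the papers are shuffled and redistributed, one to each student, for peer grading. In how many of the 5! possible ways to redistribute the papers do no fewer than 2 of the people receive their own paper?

# with exactly i fixed is C(5,i)·!(5-i); sum over i=2..5:
  i=2: C(5,2)·!3 = 10·2 = 20
  i=3: C(5,3)·!2 = 10·1 = 10
  i=4: C(5,4)·!1 = 5·0 = 0
  i=5: C(5,5)·!0 = 1·1 = 1
Total = 31.

31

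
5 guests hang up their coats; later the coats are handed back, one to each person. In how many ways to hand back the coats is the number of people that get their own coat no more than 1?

89

Sum C(5,i)·!(5-i) for i = 0..1:
  i=0: C(5,0)·!5 = 1·44 = 44
  i=1: C(5,1)·!4 = 5·9 = 45
Total = 89.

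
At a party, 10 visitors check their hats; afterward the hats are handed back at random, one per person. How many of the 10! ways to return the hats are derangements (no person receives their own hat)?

Recurrence: !10 = 10·!9 + (-1)^10.
!10 = 10·133496 + 1 = 1334961

1334961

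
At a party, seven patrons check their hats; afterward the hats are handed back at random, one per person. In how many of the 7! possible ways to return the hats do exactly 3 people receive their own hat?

315

Pick the 3 fixed positions: C(7,3) = 35 ways.
The other 4 form a derangement: !4 = 9.
Total: 35 × 9 = 315.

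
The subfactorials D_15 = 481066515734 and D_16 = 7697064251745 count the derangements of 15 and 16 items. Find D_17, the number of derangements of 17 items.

130850092279664

D_17 = (17-1)·(D_16 + D_15) = 16·(7697064251745 + 481066515734) = 16·8178130767479 = 130850092279664.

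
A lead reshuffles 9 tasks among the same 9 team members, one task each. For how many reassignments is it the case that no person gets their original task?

Use !n = (n-1)(!(n-1) + !(n-2)).
!9 = 8·(14833 + 1854) = 8·16687 = 133496

133496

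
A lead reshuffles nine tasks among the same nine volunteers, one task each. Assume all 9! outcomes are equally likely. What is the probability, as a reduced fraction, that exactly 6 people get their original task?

1/2160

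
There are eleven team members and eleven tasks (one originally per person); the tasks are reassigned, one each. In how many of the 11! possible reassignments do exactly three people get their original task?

2447445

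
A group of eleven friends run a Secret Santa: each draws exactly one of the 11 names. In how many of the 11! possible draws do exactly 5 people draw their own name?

Choose which 5 of the 11 are fixed: C(11,5) = 462.
The remaining 6 must be deranged: !6 = 265.
Total: 462 × 265 = 122430.

122430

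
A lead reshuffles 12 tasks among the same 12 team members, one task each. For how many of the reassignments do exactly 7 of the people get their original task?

Choose which 7 of the 12 are fixed: C(12,7) = 792.
The other 5 form a derangement: !5 = 44.
Total: 792 × 44 = 34848.

34848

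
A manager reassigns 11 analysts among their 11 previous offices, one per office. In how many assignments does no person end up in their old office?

Recurrence: !11 = 11·!10 + (-1)^11.
!11 = 11·1334961 - 1 = 14684570

14684570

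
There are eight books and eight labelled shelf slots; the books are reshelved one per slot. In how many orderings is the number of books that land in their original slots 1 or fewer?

29665

# with exactly i fixed is C(8,i)·!(8-i); sum over i=0..1:
  i=0: C(8,0)·!8 = 1·14833 = 14833
  i=1: C(8,1)·!7 = 8·1854 = 14832
Total = 29665.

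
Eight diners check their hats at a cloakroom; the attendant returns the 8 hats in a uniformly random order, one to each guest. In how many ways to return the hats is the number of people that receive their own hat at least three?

3235

Sum C(8,i)·!(8-i) for i = 3..8:
  i=3: C(8,3)·!5 = 56·44 = 2464
  i=4: C(8,4)·!4 = 70·9 = 630
  i=5: C(8,5)·!3 = 56·2 = 112
  i=6: C(8,6)·!2 = 28·1 = 28
  i=7: C(8,7)·!1 = 8·0 = 0
  i=8: C(8,8)·!0 = 1·1 = 1
Total = 3235.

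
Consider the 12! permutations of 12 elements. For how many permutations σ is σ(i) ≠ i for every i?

Use !n = (n-1)(!(n-1) + !(n-2)).
!12 = 11·(14684570 + 1334961) = 11·16019531 = 176214841

176214841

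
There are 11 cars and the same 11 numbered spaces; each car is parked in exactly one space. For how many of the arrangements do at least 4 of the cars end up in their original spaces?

757934

# with exactly i fixed is C(11,i)·!(11-i); sum over i=4..11:
  i=4: C(11,4)·!7 = 330·1854 = 611820
  i=5: C(11,5)·!6 = 462·265 = 122430
  i=6: C(11,6)·!5 = 462·44 = 20328
  i=7: C(11,7)·!4 = 330·9 = 2970
  i=8: C(11,8)·!3 = 165·2 = 330
  i=9: C(11,9)·!2 = 55·1 = 55
  i=10: C(11,10)·!1 = 11·0 = 0
  i=11: C(11,11)·!0 = 1·1 = 1
Total = 757934.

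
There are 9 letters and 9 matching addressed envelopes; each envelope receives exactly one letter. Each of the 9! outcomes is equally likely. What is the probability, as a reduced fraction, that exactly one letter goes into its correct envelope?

2119/5760

Favorable outcomes: C(9,1)·!8 = 9·14833 = 133497.
Total outcomes: 9! = 362880.
Probability = 133497/362880 = 2119/5760.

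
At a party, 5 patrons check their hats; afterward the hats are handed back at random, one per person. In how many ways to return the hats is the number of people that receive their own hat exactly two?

20

Choose which 2 of the 5 are fixed: C(5,2) = 10.
The remaining 3 must be deranged: !3 = 2.
Total: 10 × 2 = 20.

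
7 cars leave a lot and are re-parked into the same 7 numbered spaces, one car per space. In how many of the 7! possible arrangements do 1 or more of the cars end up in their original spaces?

3186

Sum C(7,i)·!(7-i) for i = 1..7:
  i=1: C(7,1)·!6 = 7·265 = 1855
  i=2: C(7,2)·!5 = 21·44 = 924
  i=3: C(7,3)·!4 = 35·9 = 315
  i=4: C(7,4)·!3 = 35·2 = 70
  i=5: C(7,5)·!2 = 21·1 = 21
  i=6: C(7,6)·!1 = 7·0 = 0
  i=7: C(7,7)·!0 = 1·1 = 1
Total = 3186.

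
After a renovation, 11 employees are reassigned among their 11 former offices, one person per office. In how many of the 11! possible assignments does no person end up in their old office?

The subfactorial !11 = [11!/e] (nearest integer).
11! = 39916800, and 39916800/e ≈ 14684570.08, so !11 = 14684570.

14684570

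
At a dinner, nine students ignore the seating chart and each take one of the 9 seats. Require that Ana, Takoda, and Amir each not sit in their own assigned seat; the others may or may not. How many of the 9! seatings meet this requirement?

Inclusion-exclusion on the 3 forbidden self-matches:
Σ_{j=0}^{3} (-1)^j C(3,j)(9-j)!
= C(3,0)·9! - C(3,1)·8! + C(3,2)·7! - C(3,3)·6!
= 362880 - 120960 + 15120 - 720
= 256320

256320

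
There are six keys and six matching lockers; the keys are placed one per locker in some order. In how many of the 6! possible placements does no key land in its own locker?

265

By inclusion-exclusion, !6 = Σ (-1)^k · 6!/k! for k=0..6
= 6! - 6!/1! + 6!/2! - 6!/3! + 6!/4! - 6!/5! + 6!/6!
= 720 - 720 + 360 - 120 + 30 - 6 + 1
= 265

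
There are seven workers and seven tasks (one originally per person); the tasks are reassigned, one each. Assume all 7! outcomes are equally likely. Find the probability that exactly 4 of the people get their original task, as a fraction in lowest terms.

1/72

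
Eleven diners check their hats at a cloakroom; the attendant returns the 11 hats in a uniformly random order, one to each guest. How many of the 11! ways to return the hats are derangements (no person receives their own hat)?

14684570

Recurrence: !11 = 11·!10 + (-1)^11.
!11 = 11·1334961 - 1 = 14684570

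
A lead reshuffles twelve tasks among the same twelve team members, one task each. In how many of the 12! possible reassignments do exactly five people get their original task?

Choose which 5 of the 12 are fixed: C(12,5) = 792.
The remaining 7 must be deranged: !7 = 1854.
Total: 792 × 1854 = 1468368.

1468368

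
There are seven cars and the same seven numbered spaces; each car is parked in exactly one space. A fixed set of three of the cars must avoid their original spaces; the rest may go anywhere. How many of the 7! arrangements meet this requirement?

Inclusion-exclusion on the 3 forbidden self-matches:
Σ_{j=0}^{3} (-1)^j C(3,j)(7-j)!
= C(3,0)·7! - C(3,1)·6! + C(3,2)·5! - C(3,3)·4!
= 5040 - 2160 + 360 - 24
= 3216

3216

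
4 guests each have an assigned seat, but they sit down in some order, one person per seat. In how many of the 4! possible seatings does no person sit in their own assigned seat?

9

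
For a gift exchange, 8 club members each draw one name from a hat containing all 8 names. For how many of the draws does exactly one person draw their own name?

14832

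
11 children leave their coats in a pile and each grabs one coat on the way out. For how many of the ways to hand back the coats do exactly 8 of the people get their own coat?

Pick the 8 fixed positions: C(11,8) = 165 ways.
The remaining 3 must be deranged: !3 = 2.
Total: 165 × 2 = 330.

330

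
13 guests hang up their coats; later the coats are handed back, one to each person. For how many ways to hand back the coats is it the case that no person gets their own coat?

2290792932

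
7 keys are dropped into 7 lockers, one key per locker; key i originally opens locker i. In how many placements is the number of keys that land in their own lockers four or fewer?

5018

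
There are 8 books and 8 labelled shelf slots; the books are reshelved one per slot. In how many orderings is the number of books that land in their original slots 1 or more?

25487

Sum C(8,i)·!(8-i) for i = 1..8:
  i=1: C(8,1)·!7 = 8·1854 = 14832
  i=2: C(8,2)·!6 = 28·265 = 7420
  i=3: C(8,3)·!5 = 56·44 = 2464
  i=4: C(8,4)·!4 = 70·9 = 630
  i=5: C(8,5)·!3 = 56·2 = 112
  i=6: C(8,6)·!2 = 28·1 = 28
  i=7: C(8,7)·!1 = 8·0 = 0
  i=8: C(8,8)·!0 = 1·1 = 1
Total = 25487.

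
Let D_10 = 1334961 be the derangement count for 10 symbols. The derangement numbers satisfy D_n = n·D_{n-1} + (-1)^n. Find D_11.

D_11 = 11·1334961 - 1 = 14684570.

14684570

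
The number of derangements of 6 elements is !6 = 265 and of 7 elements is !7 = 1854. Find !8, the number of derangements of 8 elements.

14833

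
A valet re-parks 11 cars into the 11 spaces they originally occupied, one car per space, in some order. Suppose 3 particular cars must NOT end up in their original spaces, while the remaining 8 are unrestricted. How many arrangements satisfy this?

Inclusion-exclusion on the 3 forbidden self-matches:
Σ_{j=0}^{3} (-1)^j C(3,j)(11-j)!
= C(3,0)·11! - C(3,1)·10! + C(3,2)·9! - C(3,3)·8!
= 39916800 - 10886400 + 1088640 - 40320
= 30078720

30078720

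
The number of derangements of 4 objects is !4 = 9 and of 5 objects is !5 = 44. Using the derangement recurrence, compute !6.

!6 = (6-1)·(!5 + !4) = 5·(44 + 9) = 5·53 = 265.

265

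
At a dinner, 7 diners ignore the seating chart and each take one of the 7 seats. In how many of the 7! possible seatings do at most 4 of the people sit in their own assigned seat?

5018

# with exactly i fixed is C(7,i)·!(7-i); sum over i=0..4:
  i=0: C(7,0)·!7 = 1·1854 = 1854
  i=1: C(7,1)·!6 = 7·265 = 1855
  i=2: C(7,2)·!5 = 21·44 = 924
  i=3: C(7,3)·!4 = 35·9 = 315
  i=4: C(7,4)·!3 = 35·2 = 70
Total = 5018.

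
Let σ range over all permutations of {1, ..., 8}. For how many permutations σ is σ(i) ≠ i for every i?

14833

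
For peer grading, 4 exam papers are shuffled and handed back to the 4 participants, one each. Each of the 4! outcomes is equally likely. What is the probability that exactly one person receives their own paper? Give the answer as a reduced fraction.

1/3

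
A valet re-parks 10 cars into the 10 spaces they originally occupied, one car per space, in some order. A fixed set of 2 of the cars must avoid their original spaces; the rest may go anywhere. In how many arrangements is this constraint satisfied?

2943360

Let A_j be the event that the j-th constrained one is fixed. By inclusion-exclusion over the 2 events:
Σ_{j=0}^{2} (-1)^j C(2,j)(10-j)!
= C(2,0)·10! - C(2,1)·9! + C(2,2)·8!
= 3628800 - 725760 + 40320
= 2943360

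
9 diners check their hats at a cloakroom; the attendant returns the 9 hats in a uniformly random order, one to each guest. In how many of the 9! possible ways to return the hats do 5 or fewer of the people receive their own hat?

362675

# with exactly i fixed is C(9,i)·!(9-i); sum over i=0..5:
  i=0: C(9,0)·!9 = 1·133496 = 133496
  i=1: C(9,1)·!8 = 9·14833 = 133497
  i=2: C(9,2)·!7 = 36·1854 = 66744
  i=3: C(9,3)·!6 = 84·265 = 22260
  i=4: C(9,4)·!5 = 126·44 = 5544
  i=5: C(9,5)·!4 = 126·9 = 1134
Total = 362675.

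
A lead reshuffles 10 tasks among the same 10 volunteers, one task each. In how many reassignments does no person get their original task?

The number of derangements of 10 is !10 = Σ_{k=0}^{10} (-1)^k·10!/k!
= 10! - 10!/1! + 10!/2! - 10!/3! + 10!/4! - 10!/5! + 10!/6! - 10!/7! + 10!/8! - 10!/9! + 10!/10!
= 3628800 - 3628800 + 1814400 - 604800 + 151200 - 30240 + 5040 - 720 + 90 - 10 + 1
= 1334961

1334961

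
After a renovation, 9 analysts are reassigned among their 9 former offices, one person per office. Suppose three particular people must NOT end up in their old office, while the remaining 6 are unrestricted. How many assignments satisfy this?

256320

Let A_j be the event that the j-th constrained one is fixed. By inclusion-exclusion over the 3 events:
Σ_{j=0}^{3} (-1)^j C(3,j)(9-j)!
= C(3,0)·9! - C(3,1)·8! + C(3,2)·7! - C(3,3)·6!
= 362880 - 120960 + 15120 - 720
= 256320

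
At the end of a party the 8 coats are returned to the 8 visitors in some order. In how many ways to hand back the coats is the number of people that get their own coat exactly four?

630

Choose which 4 of the 8 are fixed: C(8,4) = 70.
The other 4 form a derangement: !4 = 9.
Total: 70 × 9 = 630.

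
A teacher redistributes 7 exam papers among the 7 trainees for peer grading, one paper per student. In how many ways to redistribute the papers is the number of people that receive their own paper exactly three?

Choose which 3 of the 7 are fixed: C(7,3) = 35.
The other 4 form a derangement: !4 = 9.
Total: 35 × 9 = 315.

315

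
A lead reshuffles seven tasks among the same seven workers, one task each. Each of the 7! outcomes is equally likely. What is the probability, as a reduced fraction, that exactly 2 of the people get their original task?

Favorable outcomes: C(7,2)·!5 = 21·44 = 924.
Total outcomes: 7! = 5040.
Probability = 924/5040 = 11/60.

11/60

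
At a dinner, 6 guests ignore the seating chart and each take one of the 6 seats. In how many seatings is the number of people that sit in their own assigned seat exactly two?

135

Choose which 2 of the 6 are fixed: C(6,2) = 15.
The other 4 form a derangement: !4 = 9.
Total: 15 × 9 = 135.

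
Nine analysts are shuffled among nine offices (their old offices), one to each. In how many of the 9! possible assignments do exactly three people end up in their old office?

22260

Pick the 3 fixed positions: C(9,3) = 84 ways.
The remaining 6 must be deranged: !6 = 265.
Total: 84 × 265 = 22260.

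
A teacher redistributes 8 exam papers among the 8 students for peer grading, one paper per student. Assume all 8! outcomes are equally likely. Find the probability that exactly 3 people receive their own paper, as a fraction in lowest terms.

11/180

Favorable outcomes: C(8,3)·!5 = 56·44 = 2464.
Total outcomes: 8! = 40320.
Probability = 2464/40320 = 11/180.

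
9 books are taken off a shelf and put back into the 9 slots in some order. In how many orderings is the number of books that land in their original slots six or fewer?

362843

# with exactly i fixed is C(9,i)·!(9-i); sum over i=0..6:
  i=0: C(9,0)·!9 = 1·133496 = 133496
  i=1: C(9,1)·!8 = 9·14833 = 133497
  i=2: C(9,2)·!7 = 36·1854 = 66744
  i=3: C(9,3)·!6 = 84·265 = 22260
  i=4: C(9,4)·!5 = 126·44 = 5544
  i=5: C(9,5)·!4 = 126·9 = 1134
  i=6: C(9,6)·!3 = 84·2 = 168
Total = 362843.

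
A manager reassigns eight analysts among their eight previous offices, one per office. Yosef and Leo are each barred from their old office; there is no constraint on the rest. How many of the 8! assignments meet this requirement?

Let A_j be the event that the j-th constrained one is fixed. By inclusion-exclusion over the 2 events:
Σ_{j=0}^{2} (-1)^j C(2,j)(8-j)!
= C(2,0)·8! - C(2,1)·7! + C(2,2)·6!
= 40320 - 10080 + 720
= 30960

30960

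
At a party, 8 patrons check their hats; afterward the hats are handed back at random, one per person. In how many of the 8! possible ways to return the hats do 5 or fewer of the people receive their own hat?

Sum C(8,i)·!(8-i) for i = 0..5:
  i=0: C(8,0)·!8 = 1·14833 = 14833
  i=1: C(8,1)·!7 = 8·1854 = 14832
  i=2: C(8,2)·!6 = 28·265 = 7420
  i=3: C(8,3)·!5 = 56·44 = 2464
  i=4: C(8,4)·!4 = 70·9 = 630
  i=5: C(8,5)·!3 = 56·2 = 112
Total = 40291.

40291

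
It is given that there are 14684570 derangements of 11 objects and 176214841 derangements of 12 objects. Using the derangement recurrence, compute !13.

2290792932

!13 = (13-1)·(!12 + !11) = 12·(176214841 + 14684570) = 12·190899411 = 2290792932.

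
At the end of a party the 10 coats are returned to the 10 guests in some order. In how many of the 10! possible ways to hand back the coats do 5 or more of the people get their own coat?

Sum C(10,i)·!(10-i) for i = 5..10:
  i=5: C(10,5)·!5 = 252·44 = 11088
  i=6: C(10,6)·!4 = 210·9 = 1890
  i=7: C(10,7)·!3 = 120·2 = 240
  i=8: C(10,8)·!2 = 45·1 = 45
  i=9: C(10,9)·!1 = 10·0 = 0
  i=10: C(10,10)·!0 = 1·1 = 1
Total = 13264.

13264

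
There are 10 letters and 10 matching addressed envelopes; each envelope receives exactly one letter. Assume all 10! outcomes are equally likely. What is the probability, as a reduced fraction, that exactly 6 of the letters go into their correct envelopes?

Favorable outcomes: C(10,6)·!4 = 210·9 = 1890.
Total outcomes: 10! = 3628800.
Probability = 1890/3628800 = 1/1920.

1/1920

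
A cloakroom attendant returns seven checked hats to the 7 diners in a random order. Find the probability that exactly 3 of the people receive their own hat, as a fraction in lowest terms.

Favorable outcomes: C(7,3)·!4 = 35·9 = 315.
Total outcomes: 7! = 5040.
Probability = 315/5040 = 1/16.

1/16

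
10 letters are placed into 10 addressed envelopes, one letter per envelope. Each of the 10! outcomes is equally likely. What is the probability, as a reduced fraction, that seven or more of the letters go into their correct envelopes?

Favorable outcomes: Σ_{i≥7} C(10,i)·!(10-i) = 120·2 + 45·1 + 10·0 + 1·1 = 286.
Total outcomes: 10! = 3628800.
Probability = 286/3628800 = 143/1814400.

143/1814400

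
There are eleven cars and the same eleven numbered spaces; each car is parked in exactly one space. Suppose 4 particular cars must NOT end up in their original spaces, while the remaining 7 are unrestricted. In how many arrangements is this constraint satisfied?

27422640

Let A_j be the event that the j-th constrained one is fixed. By inclusion-exclusion over the 4 events:
Σ_{j=0}^{4} (-1)^j C(4,j)(11-j)!
= C(4,0)·11! - C(4,1)·10! + C(4,2)·9! - C(4,3)·8! + C(4,4)·7!
= 39916800 - 14515200 + 2177280 - 161280 + 5040
= 27422640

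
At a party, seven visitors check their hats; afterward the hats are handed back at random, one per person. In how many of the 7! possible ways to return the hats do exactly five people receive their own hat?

21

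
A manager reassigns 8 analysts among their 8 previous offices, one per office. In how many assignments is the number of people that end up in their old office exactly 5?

Pick the 5 fixed positions: C(8,5) = 56 ways.
The other 3 form a derangement: !3 = 2.
Total: 56 × 2 = 112.

112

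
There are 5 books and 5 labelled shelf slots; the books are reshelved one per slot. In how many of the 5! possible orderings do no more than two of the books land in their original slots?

# with exactly i fixed is C(5,i)·!(5-i); sum over i=0..2:
  i=0: C(5,0)·!5 = 1·44 = 44
  i=1: C(5,1)·!4 = 5·9 = 45
  i=2: C(5,2)·!3 = 10·2 = 20
Total = 109.

109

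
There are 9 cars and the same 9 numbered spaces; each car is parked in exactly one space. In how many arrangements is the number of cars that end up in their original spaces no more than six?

362843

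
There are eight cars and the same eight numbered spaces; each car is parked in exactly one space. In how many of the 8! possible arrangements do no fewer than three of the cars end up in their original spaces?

3235

Sum C(8,i)·!(8-i) for i = 3..8:
  i=3: C(8,3)·!5 = 56·44 = 2464
  i=4: C(8,4)·!4 = 70·9 = 630
  i=5: C(8,5)·!3 = 56·2 = 112
  i=6: C(8,6)·!2 = 28·1 = 28
  i=7: C(8,7)·!1 = 8·0 = 0
  i=8: C(8,8)·!0 = 1·1 = 1
Total = 3235.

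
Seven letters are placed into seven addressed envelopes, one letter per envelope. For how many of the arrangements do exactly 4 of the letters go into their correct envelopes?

70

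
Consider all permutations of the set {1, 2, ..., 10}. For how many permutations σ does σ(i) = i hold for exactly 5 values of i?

11088

Pick the 5 fixed positions: C(10,5) = 252 ways.
The other 5 form a derangement: !5 = 44.
Total: 252 × 44 = 11088.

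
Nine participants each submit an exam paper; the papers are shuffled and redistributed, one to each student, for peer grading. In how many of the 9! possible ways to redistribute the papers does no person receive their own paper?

!9 is the nearest integer to 9!/e.
9! = 362880, and 362880/e ≈ 133496.09, so !9 = 133496.

133496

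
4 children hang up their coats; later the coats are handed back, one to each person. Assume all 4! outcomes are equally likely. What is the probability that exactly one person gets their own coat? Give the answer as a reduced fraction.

1/3

Favorable outcomes: C(4,1)·!3 = 4·2 = 8.
Total outcomes: 4! = 24.
Probability = 8/24 = 1/3.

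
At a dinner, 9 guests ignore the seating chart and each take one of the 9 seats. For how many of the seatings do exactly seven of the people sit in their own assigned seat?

Choose which 7 of the 9 are fixed: C(9,7) = 36.
The other 2 form a derangement: !2 = 1.
Total: 36 × 1 = 36.

36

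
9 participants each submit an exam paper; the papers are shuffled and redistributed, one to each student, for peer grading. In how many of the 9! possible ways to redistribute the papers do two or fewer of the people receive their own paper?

333737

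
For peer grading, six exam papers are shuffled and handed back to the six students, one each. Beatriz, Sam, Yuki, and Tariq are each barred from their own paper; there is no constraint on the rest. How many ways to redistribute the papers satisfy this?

362

Inclusion-exclusion on the 4 forbidden self-matches:
Σ_{j=0}^{4} (-1)^j C(4,j)(6-j)!
= C(4,0)·6! - C(4,1)·5! + C(4,2)·4! - C(4,3)·3! + C(4,4)·2!
= 720 - 480 + 144 - 24 + 2
= 362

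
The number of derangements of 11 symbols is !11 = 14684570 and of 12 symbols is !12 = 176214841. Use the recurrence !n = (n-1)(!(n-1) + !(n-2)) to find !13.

2290792932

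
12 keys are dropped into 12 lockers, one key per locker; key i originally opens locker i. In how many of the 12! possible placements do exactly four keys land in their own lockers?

Choose which 4 of the 12 are fixed: C(12,4) = 495.
The other 8 form a derangement: !8 = 14833.
Total: 495 × 14833 = 7342335.

7342335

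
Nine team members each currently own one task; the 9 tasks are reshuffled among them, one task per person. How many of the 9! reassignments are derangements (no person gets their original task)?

!9 is the nearest integer to 9!/e.
9! = 362880, and 362880/e ≈ 133496.09, so !9 = 133496.

133496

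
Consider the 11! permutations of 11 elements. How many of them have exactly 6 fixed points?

Choose which 6 of the 11 are fixed: C(11,6) = 462.
The other 5 form a derangement: !5 = 44.
Total: 462 × 44 = 20328.

20328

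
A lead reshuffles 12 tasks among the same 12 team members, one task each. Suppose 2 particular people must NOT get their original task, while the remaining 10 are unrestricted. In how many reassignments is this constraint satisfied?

402796800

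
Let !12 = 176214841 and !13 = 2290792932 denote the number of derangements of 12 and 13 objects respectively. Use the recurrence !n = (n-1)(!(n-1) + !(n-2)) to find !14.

!14 = (14-1)·(!13 + !12) = 13·(2290792932 + 176214841) = 13·2467007773 = 32071101049.

32071101049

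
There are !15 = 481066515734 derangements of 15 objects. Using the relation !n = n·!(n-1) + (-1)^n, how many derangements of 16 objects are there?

!16 = 16·481066515734 + 1 = 7697064251745.

7697064251745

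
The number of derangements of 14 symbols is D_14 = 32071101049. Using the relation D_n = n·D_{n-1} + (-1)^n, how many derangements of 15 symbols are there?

D_15 = 15·32071101049 - 1 = 481066515734.

481066515734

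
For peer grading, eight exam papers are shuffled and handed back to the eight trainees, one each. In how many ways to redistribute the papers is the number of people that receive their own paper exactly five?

Choose which 5 of the 8 are fixed: C(8,5) = 56.
The remaining 3 must be deranged: !3 = 2.
Total: 56 × 2 = 112.

112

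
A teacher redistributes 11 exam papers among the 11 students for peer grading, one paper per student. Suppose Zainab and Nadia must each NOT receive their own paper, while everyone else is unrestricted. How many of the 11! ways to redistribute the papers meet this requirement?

33022080

Let A_j be the event that the j-th constrained one is fixed. By inclusion-exclusion over the 2 events:
Σ_{j=0}^{2} (-1)^j C(2,j)(11-j)!
= C(2,0)·11! - C(2,1)·10! + C(2,2)·9!
= 39916800 - 7257600 + 362880
= 33022080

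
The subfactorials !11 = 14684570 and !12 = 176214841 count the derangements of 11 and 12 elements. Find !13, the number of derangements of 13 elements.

!13 = (13-1)·(!12 + !11) = 12·(176214841 + 14684570) = 12·190899411 = 2290792932.

2290792932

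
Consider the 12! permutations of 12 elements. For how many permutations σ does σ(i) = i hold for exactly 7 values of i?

34848

Choose which 7 of the 12 are fixed: C(12,7) = 792.
The remaining 5 must be deranged: !5 = 44.
Total: 792 × 44 = 34848.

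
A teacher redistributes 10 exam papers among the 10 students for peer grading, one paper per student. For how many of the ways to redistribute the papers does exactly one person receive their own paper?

1334960

Choose which one of the 10 is fixed: C(10,1) = 10.
The remaining 9 must be deranged: !9 = 133496.
Total: 10 × 133496 = 1334960.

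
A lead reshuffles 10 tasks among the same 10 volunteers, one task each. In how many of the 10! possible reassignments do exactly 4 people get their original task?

55650

Choose which 4 of the 10 are fixed: C(10,4) = 210.
The remaining 6 must be deranged: !6 = 265.
Total: 210 × 265 = 55650.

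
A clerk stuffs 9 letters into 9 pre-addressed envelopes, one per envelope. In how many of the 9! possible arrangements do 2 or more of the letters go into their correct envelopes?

Sum C(9,i)·!(9-i) for i = 2..9:
  i=2: C(9,2)·!7 = 36·1854 = 66744
  i=3: C(9,3)·!6 = 84·265 = 22260
  i=4: C(9,4)·!5 = 126·44 = 5544
  i=5: C(9,5)·!4 = 126·9 = 1134
  i=6: C(9,6)·!3 = 84·2 = 168
  i=7: C(9,7)·!2 = 36·1 = 36
  i=8: C(9,8)·!1 = 9·0 = 0
  i=9: C(9,9)·!0 = 1·1 = 1
Total = 95887.

95887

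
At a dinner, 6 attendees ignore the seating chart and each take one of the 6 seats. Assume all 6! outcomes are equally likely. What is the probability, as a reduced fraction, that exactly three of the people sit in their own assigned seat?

1/18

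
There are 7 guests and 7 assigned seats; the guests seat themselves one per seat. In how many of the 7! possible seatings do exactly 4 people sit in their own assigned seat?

70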